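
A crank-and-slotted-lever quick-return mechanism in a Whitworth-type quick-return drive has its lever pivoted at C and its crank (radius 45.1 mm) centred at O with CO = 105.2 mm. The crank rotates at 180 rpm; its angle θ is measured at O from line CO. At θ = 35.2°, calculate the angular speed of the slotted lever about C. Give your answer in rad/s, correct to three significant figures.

ω = 18.85 rad/s (from 180 rpm).
Crank pin A relative to C: A = (d + r cosθ, r sinθ); lever angle φ = atan2(r sinθ, d + r cosθ).
Differentiating tanφ: φ̇ = rω(d cosθ + r)/(d² + r² + 2dr cosθ).
d² + r² + 2dr cosθ = |CA|² = 0.020855 m²;  d cosθ + r = +0.13106 m.
|ω_lever| = |0.0451·18.85·+0.13106| / 0.020855 = 5.3426 rad/s.

5.34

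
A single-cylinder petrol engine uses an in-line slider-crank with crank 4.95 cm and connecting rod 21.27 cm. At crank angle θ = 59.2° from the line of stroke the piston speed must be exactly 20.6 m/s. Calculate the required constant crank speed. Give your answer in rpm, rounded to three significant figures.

4120

For an in-line slider-crank, |v_piston| = rω|sinθ|·[1 + r cosθ/√(L² − r² sin²θ)].
With r = 0.0495 m, L = 0.2127 m, θ = 59.2°: the bracketed kinematic factor |dx/dθ| = 0.04769 m.
ω = v/|dx/dθ| = 20.6/0.04769 = 431.96 rad/s.
N = 60ω/(2π) = 4124.9 rpm.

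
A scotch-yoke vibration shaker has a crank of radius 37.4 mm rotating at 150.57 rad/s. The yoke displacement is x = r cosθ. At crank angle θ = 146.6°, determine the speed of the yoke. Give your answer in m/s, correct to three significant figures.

ω = 150.6 rad/s
x = r cosθ ⇒ ẋ = −rω sinθ.
|v| = rω|sinθ| = 0.0374·150.6·|sin 146.6°| = 3.0999 m/s.

3.10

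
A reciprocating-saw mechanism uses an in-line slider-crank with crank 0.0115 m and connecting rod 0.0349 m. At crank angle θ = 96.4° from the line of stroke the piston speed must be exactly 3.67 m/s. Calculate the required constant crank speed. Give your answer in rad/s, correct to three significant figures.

334

For an in-line slider-crank, |v_piston| = rω|sinθ|·[1 + r cosθ/√(L² − r² sin²θ)].
With r = 0.0115 m, L = 0.0349 m, θ = 96.4°: the bracketed kinematic factor |dx/dθ| = 0.010984 m.
ω = v/|dx/dθ| = 3.67/0.010984 = 334.12 rad/s.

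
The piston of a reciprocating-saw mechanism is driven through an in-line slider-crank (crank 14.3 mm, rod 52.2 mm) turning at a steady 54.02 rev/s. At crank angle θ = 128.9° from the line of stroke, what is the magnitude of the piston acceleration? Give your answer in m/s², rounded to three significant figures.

ω = 2π·54 = 339.4 rad/s
x(θ) = r cosθ + √(L² − r² sin²θ); with ω constant, a = ω²·d²x/dθ².
d²x/dθ² = −r cosθ − r²(cos2θ)/√u − r⁴ sin²2θ/(4u^{3/2}),  u = L² − r² sin²θ = 0.00260099 m².
Substituting r = 0.0143 m, L = 0.0522 m, θ = 128.9°: d²x/dθ² = +0.0097519 m.
a = ω²·d²x/dθ² = (339.4)²·(+0.0097519) = +1123.5 m/s²;  |a| = 1123.5 m/s².

1120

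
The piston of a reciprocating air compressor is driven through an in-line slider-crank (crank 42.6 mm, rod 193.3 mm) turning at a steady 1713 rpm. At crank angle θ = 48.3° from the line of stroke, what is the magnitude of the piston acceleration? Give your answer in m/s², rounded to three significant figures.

880

ω = 2π·1713/60 = 179.4 rad/s
x(θ) = r cosθ + √(L² − r² sin²θ); with ω constant, a = ω²·d²x/dθ².
d²x/dθ² = −r cosθ − r²(cos2θ)/√u − r⁴ sin²2θ/(4u^{3/2}),  u = L² − r² sin²θ = 0.0363532 m².
Substituting r = 0.0426 m, L = 0.1933 m, θ = 48.3°: d²x/dθ² = -0.027362 m.
a = ω²·d²x/dθ² = (179.4)²·(-0.027362) = -880.48 m/s²;  |a| = 880.48 m/s².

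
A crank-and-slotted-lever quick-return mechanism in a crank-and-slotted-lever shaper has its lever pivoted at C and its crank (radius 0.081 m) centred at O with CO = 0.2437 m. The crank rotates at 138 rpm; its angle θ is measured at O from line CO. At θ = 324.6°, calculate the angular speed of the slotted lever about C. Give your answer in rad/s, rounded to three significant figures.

3.34

ω = 14.45 rad/s (from 138 rpm).
Crank pin A relative to C: A = (d + r cosθ, r sinθ); lever angle φ = atan2(r sinθ, d + r cosθ).
Differentiating tanφ: φ̇ = rω(d cosθ + r)/(d² + r² + 2dr cosθ).
d² + r² + 2dr cosθ = |CA|² = 0.0981314 m²;  d cosθ + r = +0.27965 m.
|ω_lever| = |0.081·14.45·+0.27965| / 0.0981314 = 3.3358 rad/s.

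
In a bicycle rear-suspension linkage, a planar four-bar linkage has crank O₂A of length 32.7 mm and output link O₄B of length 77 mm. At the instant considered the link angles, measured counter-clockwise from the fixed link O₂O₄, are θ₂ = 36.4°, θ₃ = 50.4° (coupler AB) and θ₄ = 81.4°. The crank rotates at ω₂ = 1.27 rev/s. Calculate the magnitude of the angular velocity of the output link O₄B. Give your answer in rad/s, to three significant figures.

ω₂ = 7.98 rad/s (from 1.27 rev/s).
Differentiating the loop-closure r₂e^{iθ₂}+r₃e^{iθ₃}=r₁+r₄e^{iθ₄} gives r₂ω₂e^{iθ₂}+r₃ω₃e^{iθ₃}=r₄ω₄e^{iθ₄}.
Eliminating the other unknown: ω₄ = r₂ω₂ sin(θ₂−θ₃) / [r₄ sin(θ₄−θ₃)].
Numerator sine = -0.24192; denominator sine = +0.51504.
Result = 0.0327·7.98·(-0.24192) / (0.077·(+0.51504)) = -1.5918 rad/s; magnitude 1.5918 rad/s.

1.59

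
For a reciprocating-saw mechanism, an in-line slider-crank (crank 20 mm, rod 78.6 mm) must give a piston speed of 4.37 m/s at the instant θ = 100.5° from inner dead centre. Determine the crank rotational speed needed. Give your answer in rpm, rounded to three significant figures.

2230

For an in-line slider-crank, |v_piston| = rω|sinθ|·[1 + r cosθ/√(L² − r² sin²θ)].
With r = 0.02 m, L = 0.0786 m, θ = 100.5°: the bracketed kinematic factor |dx/dθ| = 0.018723 m.
ω = v/|dx/dθ| = 4.37/0.018723 = 233.4 rad/s.
N = 60ω/(2π) = 2228.8 rpm.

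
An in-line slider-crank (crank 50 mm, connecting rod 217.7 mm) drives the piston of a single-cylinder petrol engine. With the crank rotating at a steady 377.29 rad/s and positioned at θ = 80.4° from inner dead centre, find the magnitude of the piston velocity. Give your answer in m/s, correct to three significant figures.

ω = 377.3 rad/s
For an in-line slider-crank, x = r cosθ + √(L² − r² sin²θ), so v = −rω sinθ·[1 + r cosθ/√(L² − r² sin²θ)].
With r = 0.05 m, L = 0.2177 m, θ = 80.4°: √(L² − r² sin²θ) = 0.21204 m.
v = −0.05·377.3·0.98600·[1 + 0.05·0.16677/0.21204] = -19.332 m/s.
|v| = 19.332 m/s.

19.3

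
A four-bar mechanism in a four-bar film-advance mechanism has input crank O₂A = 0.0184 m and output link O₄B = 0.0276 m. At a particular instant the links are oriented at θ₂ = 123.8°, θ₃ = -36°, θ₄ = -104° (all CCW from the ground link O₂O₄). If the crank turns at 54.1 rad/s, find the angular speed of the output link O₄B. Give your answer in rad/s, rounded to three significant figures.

ω₂ = 54.1 rad/s
Differentiating the loop-closure r₂e^{iθ₂}+r₃e^{iθ₃}=r₁+r₄e^{iθ₄} gives r₂ω₂e^{iθ₂}+r₃ω₃e^{iθ₃}=r₄ω₄e^{iθ₄}.
Eliminating the other unknown: ω₄ = r₂ω₂ sin(θ₂−θ₃) / [r₄ sin(θ₄−θ₃)].
Numerator sine = +0.34530; denominator sine = -0.92718.
Result = 0.0184·54.1·(+0.34530) / (0.0276·(-0.92718)) = -13.432 rad/s; magnitude 13.432 rad/s.

13.4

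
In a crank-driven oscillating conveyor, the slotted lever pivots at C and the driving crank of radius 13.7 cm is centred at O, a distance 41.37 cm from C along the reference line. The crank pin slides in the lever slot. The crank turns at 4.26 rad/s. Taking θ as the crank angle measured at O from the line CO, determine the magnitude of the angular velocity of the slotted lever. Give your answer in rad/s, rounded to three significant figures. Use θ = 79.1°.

ω = 4.26 rad/s
Crank pin A relative to C: A = (d + r cosθ, r sinθ); lever angle φ = atan2(r sinθ, d + r cosθ).
Differentiating tanφ: φ̇ = rω(d cosθ + r)/(d² + r² + 2dr cosθ).
d² + r² + 2dr cosθ = |CA|² = 0.211351 m²;  d cosθ + r = +0.21523 m.
|ω_lever| = |0.137·4.26·+0.21523| / 0.211351 = 0.59433 rad/s.

0.594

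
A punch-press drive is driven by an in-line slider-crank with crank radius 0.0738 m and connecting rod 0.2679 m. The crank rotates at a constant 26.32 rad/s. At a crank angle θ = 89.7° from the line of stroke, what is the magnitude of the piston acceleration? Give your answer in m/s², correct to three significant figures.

ω = 26.32 rad/s
x(θ) = r cosθ + √(L² − r² sin²θ); with ω constant, a = ω²·d²x/dθ².
d²x/dθ² = −r cosθ − r²(cos2θ)/√u − r⁴ sin²2θ/(4u^{3/2}),  u = L² − r² sin²θ = 0.0663241 m².
Substituting r = 0.0738 m, L = 0.2679 m, θ = 89.7°: d²x/dθ² = +0.020761 m.
a = ω²·d²x/dθ² = (26.32)²·(+0.020761) = +14.382 m/s²;  |a| = 14.382 m/s².

14.4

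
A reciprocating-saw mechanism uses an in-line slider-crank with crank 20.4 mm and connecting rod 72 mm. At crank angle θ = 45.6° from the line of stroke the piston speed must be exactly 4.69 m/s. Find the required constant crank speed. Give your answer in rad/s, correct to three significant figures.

For an in-line slider-crank, |v_piston| = rω|sinθ|·[1 + r cosθ/√(L² − r² sin²θ)].
With r = 0.0204 m, L = 0.072 m, θ = 45.6°: the bracketed kinematic factor |dx/dθ| = 0.017526 m.
ω = v/|dx/dθ| = 4.69/0.017526 = 267.61 rad/s.

268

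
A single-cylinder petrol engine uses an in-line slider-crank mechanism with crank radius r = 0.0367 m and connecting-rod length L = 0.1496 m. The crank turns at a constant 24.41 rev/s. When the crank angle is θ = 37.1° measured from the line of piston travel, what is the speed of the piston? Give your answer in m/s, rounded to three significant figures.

4.07

ω = 2π·24.4 = 153.4 rad/s
For an in-line slider-crank, x = r cosθ + √(L² − r² sin²θ), so v = −rω sinθ·[1 + r cosθ/√(L² − r² sin²θ)].
With r = 0.0367 m, L = 0.1496 m, θ = 37.1°: √(L² − r² sin²θ) = 0.14795 m.
v = −0.0367·153.4·0.60321·[1 + 0.0367·0.79758/0.14795] = -4.0671 m/s.
|v| = 4.0671 m/s.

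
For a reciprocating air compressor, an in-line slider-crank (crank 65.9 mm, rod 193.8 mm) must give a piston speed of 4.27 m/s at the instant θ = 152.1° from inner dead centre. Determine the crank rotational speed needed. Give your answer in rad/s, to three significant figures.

199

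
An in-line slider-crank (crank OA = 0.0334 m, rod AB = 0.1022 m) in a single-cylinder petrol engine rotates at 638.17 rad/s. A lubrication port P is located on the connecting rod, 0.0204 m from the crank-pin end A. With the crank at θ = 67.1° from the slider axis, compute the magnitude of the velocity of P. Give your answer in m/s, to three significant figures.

21.2

ω = 638.2 rad/s.  Crank-pin speed |V_A| = rω = 21.315 m/s, perpendicular to OA.
Rod angle: sinφ = −(r/L) sinθ ⇒ φ = -17.521°; ω_rod = −rω cosθ/√(L²−r²sin²θ) = -85.104 rad/s.
V_P = V_A + ω_rod × AP, with AP = 0.0204 m along the rod.
Components: V_Px = −rω sinθ − a·ω_rod·sinφ = -20.158 m/s;  V_Py = rω cosθ + a·ω_rod·cosφ = +6.6385 m/s.
|V_P| = √(V_Px² + V_Py²) = 21.223 m/s.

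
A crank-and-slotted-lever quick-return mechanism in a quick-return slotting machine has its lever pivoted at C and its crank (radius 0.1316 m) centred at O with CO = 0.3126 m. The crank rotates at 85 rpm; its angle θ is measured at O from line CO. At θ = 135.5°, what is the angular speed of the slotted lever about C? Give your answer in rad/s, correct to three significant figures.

ω = 8.901 rad/s (from 85 rpm).
Crank pin A relative to C: A = (d + r cosθ, r sinθ); lever angle φ = atan2(r sinθ, d + r cosθ).
Differentiating tanφ: φ̇ = rω(d cosθ + r)/(d² + r² + 2dr cosθ).
d² + r² + 2dr cosθ = |CA|² = 0.0563537 m²;  d cosθ + r = -0.091362 m.
|ω_lever| = |0.1316·8.901·-0.091362| / 0.0563537 = 1.8991 rad/s.

1.90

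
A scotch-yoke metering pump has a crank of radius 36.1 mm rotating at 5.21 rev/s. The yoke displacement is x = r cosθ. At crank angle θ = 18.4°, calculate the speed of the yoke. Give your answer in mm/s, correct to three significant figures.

ω = 32.74 rad/s (from 5.21 rev/s).
x = r cosθ ⇒ ẋ = −rω sinθ.
|v| = rω|sinθ| = 0.0361·32.74·|sin 18.4°| = 0.37302 m/s = 373.02 mm/s.

373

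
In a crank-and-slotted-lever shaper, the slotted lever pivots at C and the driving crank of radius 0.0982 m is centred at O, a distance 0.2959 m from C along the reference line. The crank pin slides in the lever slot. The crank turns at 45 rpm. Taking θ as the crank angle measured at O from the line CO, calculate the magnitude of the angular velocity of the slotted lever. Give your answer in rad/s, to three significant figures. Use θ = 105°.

0.122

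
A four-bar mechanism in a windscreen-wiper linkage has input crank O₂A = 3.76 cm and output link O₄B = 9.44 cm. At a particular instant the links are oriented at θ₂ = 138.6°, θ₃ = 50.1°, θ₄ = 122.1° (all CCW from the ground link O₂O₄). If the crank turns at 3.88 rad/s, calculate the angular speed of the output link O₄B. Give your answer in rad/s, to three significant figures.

ω₂ = 3.88 rad/s
Differentiating the loop-closure r₂e^{iθ₂}+r₃e^{iθ₃}=r₁+r₄e^{iθ₄} gives r₂ω₂e^{iθ₂}+r₃ω₃e^{iθ₃}=r₄ω₄e^{iθ₄}.
Eliminating the other unknown: ω₄ = r₂ω₂ sin(θ₂−θ₃) / [r₄ sin(θ₄−θ₃)].
Numerator sine = +0.99966; denominator sine = +0.95106.
Result = 0.0376·3.88·(+0.99966) / (0.0944·(+0.95106)) = +1.6244 rad/s; magnitude 1.6244 rad/s.

1.62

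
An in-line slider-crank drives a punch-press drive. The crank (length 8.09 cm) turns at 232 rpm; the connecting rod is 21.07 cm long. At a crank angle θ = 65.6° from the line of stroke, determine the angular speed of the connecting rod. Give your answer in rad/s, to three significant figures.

4.11

ω = 24.29 rad/s (converted from 232 rpm).
The rod makes angle φ with the slider axis where L sinφ = r sinθ; differentiating, L cosφ·φ̇ = r ω cosθ.
L cosφ = √(L² − r² sin²θ) = 0.1974 m.
|ω_rod| = r ω |cosθ| / √(L² − r² sin²θ) = 0.0809·24.29·0.41310/0.1974 = 4.1132 rad/s.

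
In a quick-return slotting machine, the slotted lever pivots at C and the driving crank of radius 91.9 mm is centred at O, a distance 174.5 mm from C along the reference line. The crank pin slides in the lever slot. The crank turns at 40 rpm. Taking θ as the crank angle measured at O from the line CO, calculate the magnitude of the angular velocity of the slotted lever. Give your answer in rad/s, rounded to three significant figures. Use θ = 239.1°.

0.0393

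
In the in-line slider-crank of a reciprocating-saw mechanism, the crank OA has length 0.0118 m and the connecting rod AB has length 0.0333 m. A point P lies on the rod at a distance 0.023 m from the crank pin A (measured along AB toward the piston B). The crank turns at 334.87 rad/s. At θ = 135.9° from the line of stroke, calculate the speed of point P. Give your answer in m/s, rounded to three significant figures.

2.42

ω = 334.9 rad/s.  Crank-pin speed |V_A| = rω = 3.9515 m/s, perpendicular to OA.
Rod angle: sinφ = −(r/L) sinθ ⇒ φ = -14.276°; ω_rod = −rω cosθ/√(L²−r²sin²θ) = +87.93 rad/s.
V_P = V_A + ω_rod × AP, with AP = 0.023 m along the rod.
Components: V_Px = −rω sinθ − a·ω_rod·sinφ = -2.2512 m/s;  V_Py = rω cosθ + a·ω_rod·cosφ = -0.87771 m/s.
|V_P| = √(V_Px² + V_Py²) = 2.4162 m/s.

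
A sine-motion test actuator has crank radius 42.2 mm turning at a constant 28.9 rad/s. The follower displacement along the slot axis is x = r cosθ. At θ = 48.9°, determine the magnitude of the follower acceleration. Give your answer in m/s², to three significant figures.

23.2

ω = 28.9 rad/s
x = r cosθ ⇒ ẍ = −rω² cosθ (ω constant).
|a| = rω²|cosθ| = 0.0422·(28.9)²·|cos 48.9°| = 23.17 m/s².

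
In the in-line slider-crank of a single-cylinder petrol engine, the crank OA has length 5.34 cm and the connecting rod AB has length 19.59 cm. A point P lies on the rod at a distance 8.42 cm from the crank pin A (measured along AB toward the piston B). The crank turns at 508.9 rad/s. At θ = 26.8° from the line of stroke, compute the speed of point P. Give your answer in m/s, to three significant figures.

ω = 508.9 rad/s.  Crank-pin speed |V_A| = rω = 27.175 m/s, perpendicular to OA.
Rod angle: sinφ = −(r/L) sinθ ⇒ φ = -7.060°; ω_rod = −rω cosθ/√(L²−r²sin²θ) = -124.77 rad/s.
V_P = V_A + ω_rod × AP, with AP = 0.0842 m along the rod.
Components: V_Px = −rω sinθ − a·ω_rod·sinφ = -13.544 m/s;  V_Py = rω cosθ + a·ω_rod·cosφ = +13.831 m/s.
|V_P| = √(V_Px² + V_Py²) = 19.358 m/s.

19.4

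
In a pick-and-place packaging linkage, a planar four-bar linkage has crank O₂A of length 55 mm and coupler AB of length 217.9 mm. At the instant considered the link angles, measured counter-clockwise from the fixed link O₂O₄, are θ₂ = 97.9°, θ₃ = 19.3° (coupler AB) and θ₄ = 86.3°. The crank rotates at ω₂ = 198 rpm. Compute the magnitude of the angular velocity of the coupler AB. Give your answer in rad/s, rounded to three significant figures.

ω₂ = 20.73 rad/s (from 198 rpm).
Differentiating the loop-closure r₂e^{iθ₂}+r₃e^{iθ₃}=r₁+r₄e^{iθ₄} gives r₂ω₂e^{iθ₂}+r₃ω₃e^{iθ₃}=r₄ω₄e^{iθ₄}.
Eliminating the other unknown: ω₃ = r₂ω₂ sin(θ₄−θ₂) / [r₃ sin(θ₃−θ₄)].
Numerator sine = -0.20108; denominator sine = -0.92050.
Result = 0.055·20.73·(-0.20108) / (0.2179·(-0.92050)) = +1.1432 rad/s; magnitude 1.1432 rad/s.

1.14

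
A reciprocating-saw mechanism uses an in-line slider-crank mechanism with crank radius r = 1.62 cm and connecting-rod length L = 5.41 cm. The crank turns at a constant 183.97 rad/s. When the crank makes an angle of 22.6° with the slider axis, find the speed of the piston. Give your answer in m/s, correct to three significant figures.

ω = 184 rad/s
For an in-line slider-crank, x = r cosθ + √(L² − r² sin²θ), so v = −rω sinθ·[1 + r cosθ/√(L² − r² sin²θ)].
With r = 0.0162 m, L = 0.0541 m, θ = 22.6°: √(L² − r² sin²θ) = 0.053741 m.
v = −0.0162·184·0.38430·[1 + 0.0162·0.92321/0.053741] = -1.4641 m/s.
|v| = 1.4641 m/s.

1.46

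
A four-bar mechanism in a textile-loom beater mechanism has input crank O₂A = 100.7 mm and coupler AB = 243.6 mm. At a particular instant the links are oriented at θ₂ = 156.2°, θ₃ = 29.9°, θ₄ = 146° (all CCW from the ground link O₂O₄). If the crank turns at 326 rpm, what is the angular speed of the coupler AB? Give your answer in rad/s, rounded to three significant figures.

2.78

ω₂ = 34.14 rad/s (from 326 rpm).
Differentiating the loop-closure r₂e^{iθ₂}+r₃e^{iθ₃}=r₁+r₄e^{iθ₄} gives r₂ω₂e^{iθ₂}+r₃ω₃e^{iθ₃}=r₄ω₄e^{iθ₄}.
Eliminating the other unknown: ω₃ = r₂ω₂ sin(θ₄−θ₂) / [r₃ sin(θ₃−θ₄)].
Numerator sine = -0.17708; denominator sine = -0.89803.
Result = 0.1007·34.14·(-0.17708) / (0.2436·(-0.89803)) = +2.7829 rad/s; magnitude 2.7829 rad/s.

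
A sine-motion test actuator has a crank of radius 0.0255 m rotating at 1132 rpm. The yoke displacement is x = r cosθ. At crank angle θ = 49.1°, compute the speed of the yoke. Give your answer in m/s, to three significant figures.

2.28

ω = 118.5 rad/s (from 1132 rpm).
x = r cosθ ⇒ ẋ = −rω sinθ.
|v| = rω|sinθ| = 0.0255·118.5·|sin 49.1°| = 2.2848 m/s.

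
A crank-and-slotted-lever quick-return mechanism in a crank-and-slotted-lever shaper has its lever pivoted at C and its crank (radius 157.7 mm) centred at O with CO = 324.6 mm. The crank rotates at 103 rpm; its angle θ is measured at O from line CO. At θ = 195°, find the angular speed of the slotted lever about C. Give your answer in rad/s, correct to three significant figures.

8.46

ω = 10.79 rad/s (from 103 rpm).
Crank pin A relative to C: A = (d + r cosθ, r sinθ); lever angle φ = atan2(r sinθ, d + r cosθ).
Differentiating tanφ: φ̇ = rω(d cosθ + r)/(d² + r² + 2dr cosθ).
d² + r² + 2dr cosθ = |CA|² = 0.0313441 m²;  d cosθ + r = -0.15584 m.
|ω_lever| = |0.1577·10.79·-0.15584| / 0.0313441 = 8.4571 rad/s.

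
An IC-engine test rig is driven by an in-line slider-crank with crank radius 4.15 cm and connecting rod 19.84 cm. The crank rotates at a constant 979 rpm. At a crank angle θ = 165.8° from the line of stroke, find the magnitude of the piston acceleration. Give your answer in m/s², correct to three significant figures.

ω = 2π·979/60 = 102.5 rad/s
x(θ) = r cosθ + √(L² − r² sin²θ); with ω constant, a = ω²·d²x/dθ².
d²x/dθ² = −r cosθ − r²(cos2θ)/√u − r⁴ sin²2θ/(4u^{3/2}),  u = L² − r² sin²θ = 0.0392589 m².
Substituting r = 0.0415 m, L = 0.1984 m, θ = 165.8°: d²x/dθ² = +0.032564 m.
a = ω²·d²x/dθ² = (102.5)²·(+0.032564) = +342.27 m/s²;  |a| = 342.27 m/s².

342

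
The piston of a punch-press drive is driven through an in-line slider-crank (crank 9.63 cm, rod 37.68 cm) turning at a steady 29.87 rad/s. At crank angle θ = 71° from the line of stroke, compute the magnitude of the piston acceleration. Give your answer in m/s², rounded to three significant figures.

10.3

ω = 29.87 rad/s
x(θ) = r cosθ + √(L² − r² sin²θ); with ω constant, a = ω²·d²x/dθ².
d²x/dθ² = −r cosθ − r²(cos2θ)/√u − r⁴ sin²2θ/(4u^{3/2}),  u = L² − r² sin²θ = 0.133688 m².
Substituting r = 0.0963 m, L = 0.3768 m, θ = 71°: d²x/dθ² = -0.011532 m.
a = ω²·d²x/dθ² = (29.87)²·(-0.011532) = -10.289 m/s²;  |a| = 10.289 m/s².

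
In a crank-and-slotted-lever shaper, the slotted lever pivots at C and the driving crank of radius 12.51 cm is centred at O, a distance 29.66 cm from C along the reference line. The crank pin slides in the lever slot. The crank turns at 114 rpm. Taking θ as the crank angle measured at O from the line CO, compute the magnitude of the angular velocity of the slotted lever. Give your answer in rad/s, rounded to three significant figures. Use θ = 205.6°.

ω = 11.94 rad/s (from 114 rpm).
Crank pin A relative to C: A = (d + r cosθ, r sinθ); lever angle φ = atan2(r sinθ, d + r cosθ).
Differentiating tanφ: φ̇ = rω(d cosθ + r)/(d² + r² + 2dr cosθ).
d² + r² + 2dr cosθ = |CA|² = 0.0366972 m²;  d cosθ + r = -0.14238 m.
|ω_lever| = |0.1251·11.94·-0.14238| / 0.0366972 = 5.7945 rad/s.

5.79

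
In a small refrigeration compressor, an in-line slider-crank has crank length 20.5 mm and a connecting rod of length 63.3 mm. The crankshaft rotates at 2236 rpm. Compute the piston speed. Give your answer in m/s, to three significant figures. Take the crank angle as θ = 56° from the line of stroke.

ω = 2π·2236/60 = 234.2 rad/s
For an in-line slider-crank, x = r cosθ + √(L² − r² sin²θ), so v = −rω sinθ·[1 + r cosθ/√(L² − r² sin²θ)].
With r = 0.0205 m, L = 0.0633 m, θ = 56°: √(L² − r² sin²θ) = 0.060976 m.
v = −0.0205·234.2·0.82904·[1 + 0.0205·0.55919/0.060976] = -4.7276 m/s.
|v| = 4.7276 m/s.

4.73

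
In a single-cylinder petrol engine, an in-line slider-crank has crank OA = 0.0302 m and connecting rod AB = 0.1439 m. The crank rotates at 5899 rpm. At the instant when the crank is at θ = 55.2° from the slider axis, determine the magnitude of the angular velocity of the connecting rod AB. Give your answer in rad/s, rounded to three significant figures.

75.1

ω = 617.7 rad/s (converted from 5899 rpm).
The rod makes angle φ with the slider axis where L sinφ = r sinθ; differentiating, L cosφ·φ̇ = r ω cosθ.
L cosφ = √(L² − r² sin²θ) = 0.14175 m.
|ω_rod| = r ω |cosθ| / √(L² − r² sin²θ) = 0.0302·617.7·0.57071/0.14175 = 75.114 rad/s.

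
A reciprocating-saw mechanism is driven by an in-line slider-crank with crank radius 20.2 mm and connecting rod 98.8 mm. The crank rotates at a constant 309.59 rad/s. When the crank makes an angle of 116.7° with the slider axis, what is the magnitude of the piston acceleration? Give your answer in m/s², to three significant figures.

1110

ω = 309.6 rad/s
x(θ) = r cosθ + √(L² − r² sin²θ); with ω constant, a = ω²·d²x/dθ².
d²x/dθ² = −r cosθ − r²(cos2θ)/√u − r⁴ sin²2θ/(4u^{3/2}),  u = L² − r² sin²θ = 0.00943578 m².
Substituting r = 0.0202 m, L = 0.0988 m, θ = 116.7°: d²x/dθ² = +0.011551 m.
a = ω²·d²x/dθ² = (309.6)²·(+0.011551) = +1107.2 m/s²;  |a| = 1107.2 m/s².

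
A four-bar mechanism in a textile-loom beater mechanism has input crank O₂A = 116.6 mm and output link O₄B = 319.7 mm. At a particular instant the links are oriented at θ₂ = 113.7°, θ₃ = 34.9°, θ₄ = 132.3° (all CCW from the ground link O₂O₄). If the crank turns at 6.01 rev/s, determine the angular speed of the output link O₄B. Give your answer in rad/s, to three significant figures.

ω₂ = 37.76 rad/s (from 6.01 rev/s).
Differentiating the loop-closure r₂e^{iθ₂}+r₃e^{iθ₃}=r₁+r₄e^{iθ₄} gives r₂ω₂e^{iθ₂}+r₃ω₃e^{iθ₃}=r₄ω₄e^{iθ₄}.
Eliminating the other unknown: ω₄ = r₂ω₂ sin(θ₂−θ₃) / [r₄ sin(θ₄−θ₃)].
Numerator sine = +0.98096; denominator sine = +0.99167.
Result = 0.1166·37.76·(+0.98096) / (0.3197·(+0.99167)) = +13.624 rad/s; magnitude 13.624 rad/s.

13.6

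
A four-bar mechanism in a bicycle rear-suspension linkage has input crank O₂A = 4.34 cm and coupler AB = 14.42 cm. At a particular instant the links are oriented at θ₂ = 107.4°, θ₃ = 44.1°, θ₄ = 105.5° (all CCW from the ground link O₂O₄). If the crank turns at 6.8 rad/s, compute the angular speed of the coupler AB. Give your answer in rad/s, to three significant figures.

0.0773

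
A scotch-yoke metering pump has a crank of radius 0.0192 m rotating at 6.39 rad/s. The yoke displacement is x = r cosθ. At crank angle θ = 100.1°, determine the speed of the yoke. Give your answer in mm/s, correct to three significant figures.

121

ω = 6.39 rad/s
x = r cosθ ⇒ ẋ = −rω sinθ.
|v| = rω|sinθ| = 0.0192·6.39·|sin 100.1°| = 0.12079 m/s = 120.79 mm/s.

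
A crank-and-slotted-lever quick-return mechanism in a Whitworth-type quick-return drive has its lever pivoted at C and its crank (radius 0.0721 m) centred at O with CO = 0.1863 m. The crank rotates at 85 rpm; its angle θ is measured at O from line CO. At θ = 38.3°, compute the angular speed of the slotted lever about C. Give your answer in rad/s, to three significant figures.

ω = 8.901 rad/s (from 85 rpm).
Crank pin A relative to C: A = (d + r cosθ, r sinθ); lever angle φ = atan2(r sinθ, d + r cosθ).
Differentiating tanφ: φ̇ = rω(d cosθ + r)/(d² + r² + 2dr cosθ).
d² + r² + 2dr cosθ = |CA|² = 0.0609887 m²;  d cosθ + r = +0.2183 m.
|ω_lever| = |0.0721·8.901·+0.2183| / 0.0609887 = 2.2972 rad/s.

2.30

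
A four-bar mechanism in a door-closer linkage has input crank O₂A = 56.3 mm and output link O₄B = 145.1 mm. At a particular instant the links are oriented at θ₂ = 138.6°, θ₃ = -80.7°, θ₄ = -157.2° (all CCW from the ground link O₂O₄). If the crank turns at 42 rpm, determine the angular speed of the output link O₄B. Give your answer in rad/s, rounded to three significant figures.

1.11

ω₂ = 4.398 rad/s (from 42 rpm).
Differentiating the loop-closure r₂e^{iθ₂}+r₃e^{iθ₃}=r₁+r₄e^{iθ₄} gives r₂ω₂e^{iθ₂}+r₃ω₃e^{iθ₃}=r₄ω₄e^{iθ₄}.
Eliminating the other unknown: ω₄ = r₂ω₂ sin(θ₂−θ₃) / [r₄ sin(θ₄−θ₃)].
Numerator sine = -0.63338; denominator sine = -0.97237.
Result = 0.0563·4.398·(-0.63338) / (0.1451·(-0.97237)) = +1.1116 rad/s; magnitude 1.1116 rad/s.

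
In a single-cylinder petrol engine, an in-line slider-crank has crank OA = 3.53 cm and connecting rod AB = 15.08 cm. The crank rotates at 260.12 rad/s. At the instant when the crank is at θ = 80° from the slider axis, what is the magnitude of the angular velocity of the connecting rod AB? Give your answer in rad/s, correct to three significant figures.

ω = 260.1 rad/s
The rod makes angle φ with the slider axis where L sinφ = r sinθ; differentiating, L cosφ·φ̇ = r ω cosθ.
L cosφ = √(L² − r² sin²θ) = 0.14674 m.
|ω_rod| = r ω |cosθ| / √(L² − r² sin²θ) = 0.0353·260.1·0.17365/0.14674 = 10.866 rad/s.

10.9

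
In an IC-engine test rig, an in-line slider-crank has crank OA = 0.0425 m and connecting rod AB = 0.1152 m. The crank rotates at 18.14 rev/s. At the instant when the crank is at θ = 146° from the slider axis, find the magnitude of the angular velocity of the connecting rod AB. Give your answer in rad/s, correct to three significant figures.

ω = 114 rad/s (converted from 18.14 rev/s).
The rod makes angle φ with the slider axis where L sinφ = r sinθ; differentiating, L cosφ·φ̇ = r ω cosθ.
L cosφ = √(L² − r² sin²θ) = 0.11272 m.
|ω_rod| = r ω |cosθ| / √(L² − r² sin²θ) = 0.0425·114·0.82904/0.11272 = 35.626 rad/s.

35.6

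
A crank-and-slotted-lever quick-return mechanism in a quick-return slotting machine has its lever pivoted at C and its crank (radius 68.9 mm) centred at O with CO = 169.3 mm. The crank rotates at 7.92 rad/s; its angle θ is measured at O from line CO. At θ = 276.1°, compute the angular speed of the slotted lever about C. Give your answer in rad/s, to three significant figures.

1.32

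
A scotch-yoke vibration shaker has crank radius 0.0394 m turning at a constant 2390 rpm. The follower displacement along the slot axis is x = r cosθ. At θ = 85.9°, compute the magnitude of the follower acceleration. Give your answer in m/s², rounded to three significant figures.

ω = 250.3 rad/s (from 2390 rpm).
x = r cosθ ⇒ ẍ = −rω² cosθ (ω constant).
|a| = rω²|cosθ| = 0.0394·(250.3)²·|cos 85.9°| = 176.46 m/s².

176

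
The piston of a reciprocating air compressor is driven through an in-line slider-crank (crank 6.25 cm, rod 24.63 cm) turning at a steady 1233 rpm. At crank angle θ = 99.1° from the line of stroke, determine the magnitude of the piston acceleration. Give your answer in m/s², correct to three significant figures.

ω = 2π·1233/60 = 129.1 rad/s
x(θ) = r cosθ + √(L² − r² sin²θ); with ω constant, a = ω²·d²x/dθ².
d²x/dθ² = −r cosθ − r²(cos2θ)/√u − r⁴ sin²2θ/(4u^{3/2}),  u = L² − r² sin²θ = 0.0568552 m².
Substituting r = 0.0625 m, L = 0.2463 m, θ = 99.1°: d²x/dθ² = +0.02542 m.
a = ω²·d²x/dθ² = (129.1)²·(+0.02542) = +423.8 m/s²;  |a| = 423.8 m/s².

424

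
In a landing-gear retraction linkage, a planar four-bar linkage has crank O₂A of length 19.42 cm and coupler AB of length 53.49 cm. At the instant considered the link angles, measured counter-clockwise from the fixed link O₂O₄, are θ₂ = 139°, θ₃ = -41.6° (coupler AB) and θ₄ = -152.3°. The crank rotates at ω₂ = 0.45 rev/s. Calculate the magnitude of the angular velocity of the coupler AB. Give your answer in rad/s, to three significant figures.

1.02

ω₂ = 2.827 rad/s (from 0.45 rev/s).
Differentiating the loop-closure r₂e^{iθ₂}+r₃e^{iθ₃}=r₁+r₄e^{iθ₄} gives r₂ω₂e^{iθ₂}+r₃ω₃e^{iθ₃}=r₄ω₄e^{iθ₄}.
Eliminating the other unknown: ω₃ = r₂ω₂ sin(θ₄−θ₂) / [r₃ sin(θ₃−θ₄)].
Numerator sine = +0.93169; denominator sine = +0.93544.
Result = 0.1942·2.827·(+0.93169) / (0.5349·(+0.93544)) = +1.0224 rad/s; magnitude 1.0224 rad/s.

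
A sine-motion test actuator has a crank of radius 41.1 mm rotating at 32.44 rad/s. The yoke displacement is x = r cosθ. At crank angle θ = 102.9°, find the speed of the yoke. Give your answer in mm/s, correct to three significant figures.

1300

ω = 32.44 rad/s
x = r cosθ ⇒ ẋ = −rω sinθ.
|v| = rω|sinθ| = 0.0411·32.44·|sin 102.9°| = 1.2996 m/s = 1299.6 mm/s.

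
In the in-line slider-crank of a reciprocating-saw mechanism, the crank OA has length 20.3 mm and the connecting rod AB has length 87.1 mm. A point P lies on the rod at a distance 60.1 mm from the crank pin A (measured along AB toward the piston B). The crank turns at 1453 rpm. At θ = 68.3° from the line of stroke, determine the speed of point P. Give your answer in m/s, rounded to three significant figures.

ω = 152.2 rad/s.  Crank-pin speed |V_A| = rω = 3.0888 m/s, perpendicular to OA.
Rod angle: sinφ = −(r/L) sinθ ⇒ φ = -12.506°; ω_rod = −rω cosθ/√(L²−r²sin²θ) = -13.431 rad/s.
V_P = V_A + ω_rod × AP, with AP = 0.0601 m along the rod.
Components: V_Px = −rω sinθ − a·ω_rod·sinφ = -3.0447 m/s;  V_Py = rω cosθ + a·ω_rod·cosφ = +0.35403 m/s.
|V_P| = √(V_Px² + V_Py²) = 3.0652 m/s.

3.07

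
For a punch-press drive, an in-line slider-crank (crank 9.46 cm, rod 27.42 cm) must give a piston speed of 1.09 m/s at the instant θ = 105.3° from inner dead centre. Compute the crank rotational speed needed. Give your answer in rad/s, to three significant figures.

13.2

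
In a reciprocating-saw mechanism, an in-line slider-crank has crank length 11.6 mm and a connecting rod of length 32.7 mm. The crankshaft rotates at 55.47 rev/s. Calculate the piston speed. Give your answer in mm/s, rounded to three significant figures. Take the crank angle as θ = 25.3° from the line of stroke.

2290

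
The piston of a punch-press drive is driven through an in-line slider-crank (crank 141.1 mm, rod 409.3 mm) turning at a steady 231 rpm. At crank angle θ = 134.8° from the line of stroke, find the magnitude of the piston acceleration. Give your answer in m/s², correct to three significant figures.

57.5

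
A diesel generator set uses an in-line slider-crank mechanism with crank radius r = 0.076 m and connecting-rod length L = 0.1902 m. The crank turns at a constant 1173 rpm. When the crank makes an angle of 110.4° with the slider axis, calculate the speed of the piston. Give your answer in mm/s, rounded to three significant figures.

ω = 2π·1173/60 = 122.8 rad/s
For an in-line slider-crank, x = r cosθ + √(L² − r² sin²θ), so v = −rω sinθ·[1 + r cosθ/√(L² − r² sin²θ)].
With r = 0.076 m, L = 0.1902 m, θ = 110.4°: √(L² − r² sin²θ) = 0.17636 m.
v = −0.076·122.8·0.93728·[1 + 0.076·-0.34857/0.17636] = -7.4357 m/s.
|v| = 7.4357 m/s = 7435.7 mm/s.

7440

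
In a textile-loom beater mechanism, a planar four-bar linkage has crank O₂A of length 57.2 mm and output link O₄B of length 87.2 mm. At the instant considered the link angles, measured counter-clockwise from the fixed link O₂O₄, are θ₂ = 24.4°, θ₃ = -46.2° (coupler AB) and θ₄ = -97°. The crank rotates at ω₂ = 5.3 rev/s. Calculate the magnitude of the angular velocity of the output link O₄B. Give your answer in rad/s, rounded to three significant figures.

26.6

ω₂ = 33.3 rad/s (from 5.3 rev/s).
Differentiating the loop-closure r₂e^{iθ₂}+r₃e^{iθ₃}=r₁+r₄e^{iθ₄} gives r₂ω₂e^{iθ₂}+r₃ω₃e^{iθ₃}=r₄ω₄e^{iθ₄}.
Eliminating the other unknown: ω₄ = r₂ω₂ sin(θ₂−θ₃) / [r₄ sin(θ₄−θ₃)].
Numerator sine = +0.94322; denominator sine = -0.77494.
Result = 0.0572·33.3·(+0.94322) / (0.0872·(-0.77494)) = -26.588 rad/s; magnitude 26.588 rad/s.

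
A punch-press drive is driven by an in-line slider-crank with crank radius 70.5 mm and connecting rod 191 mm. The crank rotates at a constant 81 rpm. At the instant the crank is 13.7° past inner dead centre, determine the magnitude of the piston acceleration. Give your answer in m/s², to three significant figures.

ω = 2π·81/60 = 8.482 rad/s
x(θ) = r cosθ + √(L² − r² sin²θ); with ω constant, a = ω²·d²x/dθ².
d²x/dθ² = −r cosθ − r²(cos2θ)/√u − r⁴ sin²2θ/(4u^{3/2}),  u = L² − r² sin²θ = 0.0362022 m².
Substituting r = 0.0705 m, L = 0.191 m, θ = 13.7°: d²x/dθ² = -0.091876 m.
a = ω²·d²x/dθ² = (8.482)²·(-0.091876) = -6.6104 m/s²;  |a| = 6.6104 m/s².

6.61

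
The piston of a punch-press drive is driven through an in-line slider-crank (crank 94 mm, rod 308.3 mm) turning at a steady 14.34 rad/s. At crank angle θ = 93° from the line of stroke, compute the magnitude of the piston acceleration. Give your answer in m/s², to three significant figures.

7.16

ω = 14.34 rad/s
x(θ) = r cosθ + √(L² − r² sin²θ); with ω constant, a = ω²·d²x/dθ².
d²x/dθ² = −r cosθ − r²(cos2θ)/√u − r⁴ sin²2θ/(4u^{3/2}),  u = L² − r² sin²θ = 0.0862371 m².
Substituting r = 0.094 m, L = 0.3083 m, θ = 93°: d²x/dθ² = +0.034835 m.
a = ω²·d²x/dθ² = (14.34)²·(+0.034835) = +7.1634 m/s²;  |a| = 7.1634 m/s².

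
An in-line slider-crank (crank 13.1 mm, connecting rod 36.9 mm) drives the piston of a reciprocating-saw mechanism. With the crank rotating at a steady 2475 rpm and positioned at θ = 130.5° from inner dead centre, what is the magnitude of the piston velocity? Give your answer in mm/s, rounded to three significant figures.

ω = 2π·2475/60 = 259.2 rad/s
For an in-line slider-crank, x = r cosθ + √(L² − r² sin²θ), so v = −rω sinθ·[1 + r cosθ/√(L² − r² sin²θ)].
With r = 0.0131 m, L = 0.0369 m, θ = 130.5°: √(L² − r² sin²θ) = 0.03553 m.
v = −0.0131·259.2·0.76041·[1 + 0.0131·-0.64945/0.03553] = -1.9636 m/s.
|v| = 1.9636 m/s = 1963.6 mm/s.

1960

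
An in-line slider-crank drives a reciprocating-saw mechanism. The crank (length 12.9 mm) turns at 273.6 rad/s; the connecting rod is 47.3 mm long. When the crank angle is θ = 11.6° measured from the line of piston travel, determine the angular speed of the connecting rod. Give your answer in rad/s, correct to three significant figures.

73.2

ω = 273.6 rad/s
The rod makes angle φ with the slider axis where L sinφ = r sinθ; differentiating, L cosφ·φ̇ = r ω cosθ.
L cosφ = √(L² − r² sin²θ) = 0.047229 m.
|ω_rod| = r ω |cosθ| / √(L² − r² sin²θ) = 0.0129·273.6·0.97958/0.047229 = 73.204 rad/s.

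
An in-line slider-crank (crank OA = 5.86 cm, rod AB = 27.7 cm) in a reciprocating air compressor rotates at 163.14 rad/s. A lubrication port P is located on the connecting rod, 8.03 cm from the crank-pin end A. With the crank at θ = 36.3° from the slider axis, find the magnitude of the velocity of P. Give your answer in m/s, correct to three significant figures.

8.08

ω = 163.1 rad/s.  Crank-pin speed |V_A| = rω = 9.56 m/s, perpendicular to OA.
Rod angle: sinφ = −(r/L) sinθ ⇒ φ = -7.195°; ω_rod = −rω cosθ/√(L²−r²sin²θ) = -28.035 rad/s.
V_P = V_A + ω_rod × AP, with AP = 0.0803 m along the rod.
Components: V_Px = −rω sinθ − a·ω_rod·sinφ = -5.9416 m/s;  V_Py = rω cosθ + a·ω_rod·cosφ = +5.4712 m/s.
|V_P| = √(V_Px² + V_Py²) = 8.0769 m/s.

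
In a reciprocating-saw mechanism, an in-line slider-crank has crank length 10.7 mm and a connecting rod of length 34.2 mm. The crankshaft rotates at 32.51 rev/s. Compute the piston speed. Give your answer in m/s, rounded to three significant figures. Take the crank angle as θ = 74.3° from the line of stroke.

ω = 2π·32.5 = 204.3 rad/s
For an in-line slider-crank, x = r cosθ + √(L² − r² sin²θ), so v = −rω sinθ·[1 + r cosθ/√(L² − r² sin²θ)].
With r = 0.0107 m, L = 0.0342 m, θ = 74.3°: √(L² − r² sin²θ) = 0.032612 m.
v = −0.0107·204.3·0.96269·[1 + 0.0107·0.27060/0.032612] = -2.2909 m/s.
|v| = 2.2909 m/s.

2.29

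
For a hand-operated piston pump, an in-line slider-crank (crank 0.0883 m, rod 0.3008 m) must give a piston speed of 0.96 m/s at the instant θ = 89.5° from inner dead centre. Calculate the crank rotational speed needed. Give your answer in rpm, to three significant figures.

104

For an in-line slider-crank, |v_piston| = rω|sinθ|·[1 + r cosθ/√(L² − r² sin²θ)].
With r = 0.0883 m, L = 0.3008 m, θ = 89.5°: the bracketed kinematic factor |dx/dθ| = 0.088533 m.
ω = v/|dx/dθ| = 0.96/0.088533 = 10.843 rad/s.
N = 60ω/(2π) = 103.55 rpm.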